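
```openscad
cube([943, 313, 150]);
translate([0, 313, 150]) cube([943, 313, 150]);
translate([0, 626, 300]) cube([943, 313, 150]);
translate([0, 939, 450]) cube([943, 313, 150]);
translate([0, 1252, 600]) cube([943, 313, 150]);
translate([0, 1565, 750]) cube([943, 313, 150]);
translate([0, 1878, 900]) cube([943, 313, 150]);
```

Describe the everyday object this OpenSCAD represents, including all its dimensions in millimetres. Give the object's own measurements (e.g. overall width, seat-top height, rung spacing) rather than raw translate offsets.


A straight staircase of 7 solid steps. Each step is 943 mm wide (x), 313 mm deep (y, the going) and 150 mm tall (the rise). The first step rests on the floor; each subsequent step sits one going further in +y and one rise higher in +z, directly behind and above the previous step with no overlap.


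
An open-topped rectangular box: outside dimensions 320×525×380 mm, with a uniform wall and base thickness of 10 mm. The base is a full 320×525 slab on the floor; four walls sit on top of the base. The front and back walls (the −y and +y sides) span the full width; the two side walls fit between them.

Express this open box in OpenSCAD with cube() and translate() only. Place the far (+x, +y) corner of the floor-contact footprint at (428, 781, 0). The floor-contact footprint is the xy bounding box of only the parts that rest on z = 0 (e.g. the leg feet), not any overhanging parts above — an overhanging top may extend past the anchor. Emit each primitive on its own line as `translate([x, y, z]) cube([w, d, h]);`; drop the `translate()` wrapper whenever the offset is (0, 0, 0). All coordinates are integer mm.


translate([108, 256, 0]) cube([320, 525, 10]);
translate([108, 256, 10]) cube([320, 10, 370]);
translate([108, 771, 10]) cube([320, 10, 370]);
translate([108, 266, 10]) cube([10, 505, 370]);
translate([418, 266, 10]) cube([10, 505, 370]);


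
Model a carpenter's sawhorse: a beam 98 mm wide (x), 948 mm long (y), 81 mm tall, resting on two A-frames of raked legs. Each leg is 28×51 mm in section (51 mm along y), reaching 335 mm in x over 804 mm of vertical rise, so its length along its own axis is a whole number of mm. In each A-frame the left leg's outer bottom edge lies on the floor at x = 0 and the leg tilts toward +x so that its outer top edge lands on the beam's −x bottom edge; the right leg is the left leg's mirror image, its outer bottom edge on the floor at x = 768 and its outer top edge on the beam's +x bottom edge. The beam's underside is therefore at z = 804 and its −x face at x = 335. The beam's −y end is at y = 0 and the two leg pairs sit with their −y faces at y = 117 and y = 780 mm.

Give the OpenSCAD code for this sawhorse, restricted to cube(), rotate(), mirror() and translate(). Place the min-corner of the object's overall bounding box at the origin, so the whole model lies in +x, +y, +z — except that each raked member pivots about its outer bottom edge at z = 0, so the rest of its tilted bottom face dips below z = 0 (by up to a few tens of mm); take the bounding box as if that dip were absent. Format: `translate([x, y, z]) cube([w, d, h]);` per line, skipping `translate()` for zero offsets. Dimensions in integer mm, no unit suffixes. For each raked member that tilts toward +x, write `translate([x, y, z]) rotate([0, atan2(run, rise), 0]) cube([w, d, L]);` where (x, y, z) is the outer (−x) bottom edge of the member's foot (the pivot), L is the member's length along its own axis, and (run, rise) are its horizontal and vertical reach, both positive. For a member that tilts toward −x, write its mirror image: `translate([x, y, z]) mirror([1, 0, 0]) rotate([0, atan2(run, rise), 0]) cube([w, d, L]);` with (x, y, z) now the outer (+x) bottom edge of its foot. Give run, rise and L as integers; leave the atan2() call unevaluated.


translate([335, 0, 804]) cube([98, 948, 81]);
translate([0, 117, 0]) rotate([0, atan2(335, 804), 0]) cube([28, 51, 871]);
translate([768, 117, 0]) mirror([1, 0, 0]) rotate([0, atan2(335, 804), 0]) cube([28, 51, 871]);
translate([0, 780, 0]) rotate([0, atan2(335, 804), 0]) cube([28, 51, 871]);
translate([768, 780, 0]) mirror([1, 0, 0]) rotate([0, atan2(335, 804), 0]) cube([28, 51, 871]);


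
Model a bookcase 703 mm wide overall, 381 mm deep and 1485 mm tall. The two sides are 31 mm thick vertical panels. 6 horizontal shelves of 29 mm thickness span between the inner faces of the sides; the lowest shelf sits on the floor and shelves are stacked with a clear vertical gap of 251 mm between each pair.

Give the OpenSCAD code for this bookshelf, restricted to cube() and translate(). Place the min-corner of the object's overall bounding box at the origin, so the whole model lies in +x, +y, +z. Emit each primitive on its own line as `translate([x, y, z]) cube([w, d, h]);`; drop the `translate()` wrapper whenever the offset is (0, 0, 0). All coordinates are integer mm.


cube([31, 381, 1485]);
translate([672, 0, 0]) cube([31, 381, 1485]);
translate([31, 0, 0]) cube([641, 381, 29]);
translate([31, 0, 280]) cube([641, 381, 29]);
translate([31, 0, 560]) cube([641, 381, 29]);
translate([31, 0, 840]) cube([641, 381, 29]);
translate([31, 0, 1120]) cube([641, 381, 29]);
translate([31, 0, 1400]) cube([641, 381, 29]);


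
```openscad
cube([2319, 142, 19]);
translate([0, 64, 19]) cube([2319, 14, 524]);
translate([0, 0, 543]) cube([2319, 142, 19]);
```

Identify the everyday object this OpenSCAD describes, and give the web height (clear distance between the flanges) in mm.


An I-beam. The web height is 524 mm.

Two wide flanges with a thin centred web — an I-beam. Overall 562 mm minus two 19 mm flanges gives a web of 562 − 2·19 = 524 mm.


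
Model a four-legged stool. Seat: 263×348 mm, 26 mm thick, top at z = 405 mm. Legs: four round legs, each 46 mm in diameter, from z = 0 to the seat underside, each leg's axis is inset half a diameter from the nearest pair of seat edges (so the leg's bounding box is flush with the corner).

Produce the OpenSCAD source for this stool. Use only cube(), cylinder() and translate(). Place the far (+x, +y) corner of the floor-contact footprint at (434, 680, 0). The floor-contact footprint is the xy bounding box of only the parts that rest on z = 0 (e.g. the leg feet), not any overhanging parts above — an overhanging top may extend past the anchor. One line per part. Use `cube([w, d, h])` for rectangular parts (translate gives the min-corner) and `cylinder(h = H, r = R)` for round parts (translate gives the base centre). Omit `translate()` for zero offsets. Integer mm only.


translate([171, 332, 379]) cube([263, 348, 26]);
translate([194, 355, 0]) cylinder(h = 379, r = 23);
translate([411, 355, 0]) cylinder(h = 379, r = 23);
translate([194, 657, 0]) cylinder(h = 379, r = 23);
translate([411, 657, 0]) cylinder(h = 379, r = 23);


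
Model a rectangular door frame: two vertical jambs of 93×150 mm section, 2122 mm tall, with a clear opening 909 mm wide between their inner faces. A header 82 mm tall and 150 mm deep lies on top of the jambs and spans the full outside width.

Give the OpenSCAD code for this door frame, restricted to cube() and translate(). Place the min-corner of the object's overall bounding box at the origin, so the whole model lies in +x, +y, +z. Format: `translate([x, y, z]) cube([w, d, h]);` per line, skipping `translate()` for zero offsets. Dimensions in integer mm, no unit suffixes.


cube([93, 150, 2122]);
translate([1002, 0, 0]) cube([93, 150, 2122]);
translate([0, 0, 2122]) cube([1095, 150, 82]);


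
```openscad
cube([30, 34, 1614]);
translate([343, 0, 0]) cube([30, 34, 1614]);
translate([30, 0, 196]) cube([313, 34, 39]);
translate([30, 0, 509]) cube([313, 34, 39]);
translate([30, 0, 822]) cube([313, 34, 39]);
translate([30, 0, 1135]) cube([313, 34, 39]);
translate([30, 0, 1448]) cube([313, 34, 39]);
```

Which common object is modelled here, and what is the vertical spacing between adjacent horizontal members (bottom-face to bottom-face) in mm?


A ladder. The rung spacing is 313 mm.

Two tall 30×34 posts with 5 short bars between them — a ladder. Adjacent rungs sit at z = 196 and z = 509, so the spacing is 509 − 196 = 313 mm.


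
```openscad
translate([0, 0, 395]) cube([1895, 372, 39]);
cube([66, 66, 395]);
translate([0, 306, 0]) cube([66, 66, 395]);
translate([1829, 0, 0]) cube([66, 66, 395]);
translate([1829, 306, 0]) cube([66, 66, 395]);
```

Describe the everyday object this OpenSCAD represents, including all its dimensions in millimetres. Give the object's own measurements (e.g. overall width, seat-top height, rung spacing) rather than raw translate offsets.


A long wooden bench with a 1895 mm (x) × 372 mm (y) seat, 39 mm thick, its top surface 434 mm above the floor. Four 66 mm square legs at the seat corners, flush with the edges, run from z = 0 to the seat underside.


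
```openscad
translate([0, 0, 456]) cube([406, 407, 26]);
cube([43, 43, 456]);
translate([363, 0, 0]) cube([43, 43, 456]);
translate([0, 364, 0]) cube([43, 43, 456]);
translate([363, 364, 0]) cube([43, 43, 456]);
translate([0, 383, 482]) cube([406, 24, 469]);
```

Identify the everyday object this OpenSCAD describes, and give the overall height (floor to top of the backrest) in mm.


A chair. The overall height is 951 mm.

A slab on four corner posts with a tall panel at the back — a chair. The seat slab sits at z = 456 with thickness 26, and the 469 mm backrest starts at the seat top, so the overall height is 456 + 26 + 469 = 951 mm.


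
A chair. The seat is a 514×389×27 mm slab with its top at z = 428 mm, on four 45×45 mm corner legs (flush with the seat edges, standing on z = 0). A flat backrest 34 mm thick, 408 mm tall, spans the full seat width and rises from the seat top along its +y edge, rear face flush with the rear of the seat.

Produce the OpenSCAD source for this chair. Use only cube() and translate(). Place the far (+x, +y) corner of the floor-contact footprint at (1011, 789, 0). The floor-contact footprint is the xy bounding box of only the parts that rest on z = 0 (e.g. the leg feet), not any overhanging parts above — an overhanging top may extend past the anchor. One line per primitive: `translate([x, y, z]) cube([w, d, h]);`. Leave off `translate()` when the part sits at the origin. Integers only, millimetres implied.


// leg_h = 428 - 27 = 401
translate([497, 400, 401]) cube([514, 389, 27]);
translate([497, 400, 0]) cube([45, 45, 401]);
translate([966, 400, 0]) cube([45, 45, 401]);
translate([497, 744, 0]) cube([45, 45, 401]);
translate([966, 744, 0]) cube([45, 45, 401]);
translate([497, 755, 428]) cube([514, 34, 408]);


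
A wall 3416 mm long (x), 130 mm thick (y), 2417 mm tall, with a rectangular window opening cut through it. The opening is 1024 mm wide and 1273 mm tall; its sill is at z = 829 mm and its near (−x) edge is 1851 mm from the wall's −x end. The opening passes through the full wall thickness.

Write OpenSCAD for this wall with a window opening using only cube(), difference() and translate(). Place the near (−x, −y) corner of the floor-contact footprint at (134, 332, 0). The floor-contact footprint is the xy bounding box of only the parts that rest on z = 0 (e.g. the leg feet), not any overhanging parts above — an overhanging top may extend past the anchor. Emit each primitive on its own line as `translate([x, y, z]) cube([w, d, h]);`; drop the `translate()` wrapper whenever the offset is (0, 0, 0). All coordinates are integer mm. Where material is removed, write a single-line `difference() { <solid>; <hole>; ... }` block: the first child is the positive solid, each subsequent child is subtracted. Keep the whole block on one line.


difference() { translate([134, 332, 0]) cube([3416, 130, 2417]); translate([1985, 332, 829]) cube([1024, 130, 1273]); }


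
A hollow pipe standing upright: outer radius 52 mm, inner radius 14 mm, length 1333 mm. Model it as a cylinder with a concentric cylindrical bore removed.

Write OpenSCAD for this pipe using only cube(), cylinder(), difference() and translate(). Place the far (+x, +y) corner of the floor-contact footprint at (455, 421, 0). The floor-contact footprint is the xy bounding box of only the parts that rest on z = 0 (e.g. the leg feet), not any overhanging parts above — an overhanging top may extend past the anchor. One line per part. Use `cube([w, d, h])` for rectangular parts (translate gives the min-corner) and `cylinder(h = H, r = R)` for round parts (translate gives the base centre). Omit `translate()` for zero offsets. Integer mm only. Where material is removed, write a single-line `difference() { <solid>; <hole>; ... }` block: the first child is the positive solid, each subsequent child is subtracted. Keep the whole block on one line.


difference() { translate([403, 369, 0]) cylinder(h = 1333, r = 52); translate([403, 369, 0]) cylinder(h = 1333, r = 14); }


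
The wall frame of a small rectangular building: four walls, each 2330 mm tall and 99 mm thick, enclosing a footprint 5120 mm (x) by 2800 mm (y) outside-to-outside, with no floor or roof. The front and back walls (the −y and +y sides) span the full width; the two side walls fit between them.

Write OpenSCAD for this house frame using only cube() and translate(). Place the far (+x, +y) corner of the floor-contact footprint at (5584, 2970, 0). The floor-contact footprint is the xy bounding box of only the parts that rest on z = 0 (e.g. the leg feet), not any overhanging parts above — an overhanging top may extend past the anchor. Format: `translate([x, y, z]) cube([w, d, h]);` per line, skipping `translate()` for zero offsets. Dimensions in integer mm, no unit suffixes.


translate([464, 170, 0]) cube([5120, 99, 2330]);
translate([464, 2871, 0]) cube([5120, 99, 2330]);
translate([464, 269, 0]) cube([99, 2602, 2330]);
translate([5485, 269, 0]) cube([99, 2602, 2330]);


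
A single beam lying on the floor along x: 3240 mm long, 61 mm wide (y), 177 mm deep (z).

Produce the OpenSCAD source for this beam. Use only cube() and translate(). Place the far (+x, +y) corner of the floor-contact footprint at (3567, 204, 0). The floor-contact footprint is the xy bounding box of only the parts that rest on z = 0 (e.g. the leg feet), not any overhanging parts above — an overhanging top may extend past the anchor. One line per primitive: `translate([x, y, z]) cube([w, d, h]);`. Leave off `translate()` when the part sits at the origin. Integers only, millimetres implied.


translate([327, 143, 0]) cube([3240, 61, 177]);


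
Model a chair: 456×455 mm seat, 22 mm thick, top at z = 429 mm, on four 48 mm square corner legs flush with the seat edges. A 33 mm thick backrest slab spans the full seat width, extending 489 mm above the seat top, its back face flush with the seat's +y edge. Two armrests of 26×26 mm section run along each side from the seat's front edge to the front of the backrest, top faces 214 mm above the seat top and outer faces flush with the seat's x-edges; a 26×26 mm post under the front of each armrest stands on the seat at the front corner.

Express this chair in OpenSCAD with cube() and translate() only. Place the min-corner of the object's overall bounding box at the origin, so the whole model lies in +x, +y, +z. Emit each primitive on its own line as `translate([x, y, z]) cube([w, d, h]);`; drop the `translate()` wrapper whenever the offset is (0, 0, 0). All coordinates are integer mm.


translate([0, 0, 407]) cube([456, 455, 22]);
cube([48, 48, 407]);
translate([408, 0, 0]) cube([48, 48, 407]);
translate([0, 407, 0]) cube([48, 48, 407]);
translate([408, 407, 0]) cube([48, 48, 407]);
translate([0, 422, 429]) cube([456, 33, 489]);
translate([0, 0, 617]) cube([26, 422, 26]);
translate([430, 0, 617]) cube([26, 422, 26]);
translate([0, 0, 429]) cube([26, 26, 188]);
translate([430, 0, 429]) cube([26, 26, 188]);


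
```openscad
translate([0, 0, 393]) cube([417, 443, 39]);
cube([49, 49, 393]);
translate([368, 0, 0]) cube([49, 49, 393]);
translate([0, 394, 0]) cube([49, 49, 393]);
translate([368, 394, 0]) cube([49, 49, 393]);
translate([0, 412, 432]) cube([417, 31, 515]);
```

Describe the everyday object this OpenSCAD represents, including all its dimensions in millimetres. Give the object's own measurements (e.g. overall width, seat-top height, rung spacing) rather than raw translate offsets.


A chair. The seat is a 417×443×39 mm slab with its top at z = 432 mm, on four 49×49 mm corner legs (flush with the seat edges, standing on z = 0). A flat backrest 31 mm thick, 515 mm tall, spans the full seat width and rises from the seat top along its +y edge, rear face flush with the rear of the seat.


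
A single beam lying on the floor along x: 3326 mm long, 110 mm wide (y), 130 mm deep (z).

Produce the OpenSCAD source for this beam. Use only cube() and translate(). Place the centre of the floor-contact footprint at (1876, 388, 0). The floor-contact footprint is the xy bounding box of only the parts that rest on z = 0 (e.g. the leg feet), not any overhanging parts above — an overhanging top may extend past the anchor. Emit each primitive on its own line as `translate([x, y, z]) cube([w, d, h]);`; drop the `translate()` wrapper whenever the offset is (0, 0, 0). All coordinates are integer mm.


translate([213, 333, 0]) cube([3326, 110, 130]);


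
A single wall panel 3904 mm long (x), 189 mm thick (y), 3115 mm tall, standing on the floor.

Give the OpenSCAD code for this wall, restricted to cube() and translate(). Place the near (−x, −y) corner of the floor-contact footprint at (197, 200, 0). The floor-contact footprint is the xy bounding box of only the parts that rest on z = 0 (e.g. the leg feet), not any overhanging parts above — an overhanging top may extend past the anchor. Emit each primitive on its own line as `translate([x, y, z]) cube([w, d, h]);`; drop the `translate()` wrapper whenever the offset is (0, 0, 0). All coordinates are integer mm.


translate([197, 200, 0]) cube([3904, 189, 3115]);


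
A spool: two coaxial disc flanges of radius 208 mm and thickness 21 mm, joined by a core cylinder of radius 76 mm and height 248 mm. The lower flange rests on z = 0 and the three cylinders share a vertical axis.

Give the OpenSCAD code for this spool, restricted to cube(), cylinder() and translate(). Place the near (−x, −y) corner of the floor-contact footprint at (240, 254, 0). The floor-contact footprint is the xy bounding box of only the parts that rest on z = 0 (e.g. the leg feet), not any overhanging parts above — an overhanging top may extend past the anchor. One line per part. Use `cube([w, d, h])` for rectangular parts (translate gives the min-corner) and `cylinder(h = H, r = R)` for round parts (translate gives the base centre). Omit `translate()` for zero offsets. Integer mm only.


translate([448, 462, 0]) cylinder(h = 21, r = 208);
translate([448, 462, 21]) cylinder(h = 248, r = 76);
translate([448, 462, 269]) cylinder(h = 21, r = 208);


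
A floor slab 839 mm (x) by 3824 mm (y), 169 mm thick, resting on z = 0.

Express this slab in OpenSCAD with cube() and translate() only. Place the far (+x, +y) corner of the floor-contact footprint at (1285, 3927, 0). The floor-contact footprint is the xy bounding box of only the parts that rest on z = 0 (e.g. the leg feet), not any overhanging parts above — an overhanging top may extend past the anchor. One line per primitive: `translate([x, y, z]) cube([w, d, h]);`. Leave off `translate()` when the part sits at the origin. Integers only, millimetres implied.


translate([446, 103, 0]) cube([839, 3824, 169]);


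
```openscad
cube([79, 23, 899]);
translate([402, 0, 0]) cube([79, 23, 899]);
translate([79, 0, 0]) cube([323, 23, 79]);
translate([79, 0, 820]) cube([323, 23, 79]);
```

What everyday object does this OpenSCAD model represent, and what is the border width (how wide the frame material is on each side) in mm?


A picture frame. The border width is 79 mm.

Four thin pieces enclosing a rectangular opening — a picture frame. The two full-height stiles are 899 mm tall; the top rail sits at z = 820 and is 79 mm tall, so the border above the opening is 899 − 820 = 79 mm, matching the stile x-width.


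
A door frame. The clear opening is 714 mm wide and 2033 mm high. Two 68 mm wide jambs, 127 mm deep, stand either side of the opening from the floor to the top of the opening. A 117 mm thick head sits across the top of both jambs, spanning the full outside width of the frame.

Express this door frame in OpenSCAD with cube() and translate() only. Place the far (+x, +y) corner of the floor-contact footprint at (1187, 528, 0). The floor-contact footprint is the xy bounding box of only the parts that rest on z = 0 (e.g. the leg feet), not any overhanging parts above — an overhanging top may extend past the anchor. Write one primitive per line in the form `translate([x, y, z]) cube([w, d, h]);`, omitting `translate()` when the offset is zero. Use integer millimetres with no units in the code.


translate([337, 401, 0]) cube([68, 127, 2033]);
translate([1119, 401, 0]) cube([68, 127, 2033]);
translate([337, 401, 2033]) cube([850, 127, 117]);


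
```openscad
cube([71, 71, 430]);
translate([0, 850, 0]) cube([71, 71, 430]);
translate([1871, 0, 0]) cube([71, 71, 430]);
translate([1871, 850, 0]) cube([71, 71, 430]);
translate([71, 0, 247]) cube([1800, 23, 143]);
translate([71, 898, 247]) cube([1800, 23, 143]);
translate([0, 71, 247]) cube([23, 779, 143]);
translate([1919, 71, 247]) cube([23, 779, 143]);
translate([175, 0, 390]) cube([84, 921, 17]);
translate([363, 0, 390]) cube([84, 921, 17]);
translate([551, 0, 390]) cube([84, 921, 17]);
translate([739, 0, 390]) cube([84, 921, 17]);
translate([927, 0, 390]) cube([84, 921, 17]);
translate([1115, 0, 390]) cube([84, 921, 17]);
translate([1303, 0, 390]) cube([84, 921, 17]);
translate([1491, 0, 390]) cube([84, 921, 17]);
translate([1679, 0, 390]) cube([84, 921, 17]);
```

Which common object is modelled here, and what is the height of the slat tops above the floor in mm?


A bed frame. The slat-top height is 407 mm.

Four posts, four rails, and a row of slats — a bed frame. Slats sit on the rails at z = 247 + 143 = 390; with slat thickness 17, the top is 407 mm.


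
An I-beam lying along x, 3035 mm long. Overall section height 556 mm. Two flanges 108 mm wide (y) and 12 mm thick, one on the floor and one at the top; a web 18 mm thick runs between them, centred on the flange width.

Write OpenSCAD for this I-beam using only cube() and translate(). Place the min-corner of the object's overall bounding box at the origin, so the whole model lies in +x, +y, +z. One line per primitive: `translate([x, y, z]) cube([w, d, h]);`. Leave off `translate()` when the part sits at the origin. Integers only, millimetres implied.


cube([3035, 108, 12]);
translate([0, 45, 12]) cube([3035, 18, 532]);
translate([0, 0, 544]) cube([3035, 108, 12]);


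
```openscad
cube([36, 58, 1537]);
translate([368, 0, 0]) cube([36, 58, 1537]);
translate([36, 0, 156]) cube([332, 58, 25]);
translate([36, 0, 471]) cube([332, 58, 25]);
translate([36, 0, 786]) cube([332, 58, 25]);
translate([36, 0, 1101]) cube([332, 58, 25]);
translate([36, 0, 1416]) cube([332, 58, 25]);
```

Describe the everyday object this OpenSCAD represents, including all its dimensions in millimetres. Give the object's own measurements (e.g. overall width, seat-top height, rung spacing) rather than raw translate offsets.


A straight ladder. Two 36×58 mm vertical rails, 1537 mm tall, stand 404 mm apart (outside-to-outside) with their front faces coplanar on the −y side. 5 rungs, each 58 mm deep and 25 mm tall, span between the inner faces of the rails, front faces flush with the rails. The lowest rung's underside is at z = 156 mm and rungs are spaced 315 mm apart (underside to underside).


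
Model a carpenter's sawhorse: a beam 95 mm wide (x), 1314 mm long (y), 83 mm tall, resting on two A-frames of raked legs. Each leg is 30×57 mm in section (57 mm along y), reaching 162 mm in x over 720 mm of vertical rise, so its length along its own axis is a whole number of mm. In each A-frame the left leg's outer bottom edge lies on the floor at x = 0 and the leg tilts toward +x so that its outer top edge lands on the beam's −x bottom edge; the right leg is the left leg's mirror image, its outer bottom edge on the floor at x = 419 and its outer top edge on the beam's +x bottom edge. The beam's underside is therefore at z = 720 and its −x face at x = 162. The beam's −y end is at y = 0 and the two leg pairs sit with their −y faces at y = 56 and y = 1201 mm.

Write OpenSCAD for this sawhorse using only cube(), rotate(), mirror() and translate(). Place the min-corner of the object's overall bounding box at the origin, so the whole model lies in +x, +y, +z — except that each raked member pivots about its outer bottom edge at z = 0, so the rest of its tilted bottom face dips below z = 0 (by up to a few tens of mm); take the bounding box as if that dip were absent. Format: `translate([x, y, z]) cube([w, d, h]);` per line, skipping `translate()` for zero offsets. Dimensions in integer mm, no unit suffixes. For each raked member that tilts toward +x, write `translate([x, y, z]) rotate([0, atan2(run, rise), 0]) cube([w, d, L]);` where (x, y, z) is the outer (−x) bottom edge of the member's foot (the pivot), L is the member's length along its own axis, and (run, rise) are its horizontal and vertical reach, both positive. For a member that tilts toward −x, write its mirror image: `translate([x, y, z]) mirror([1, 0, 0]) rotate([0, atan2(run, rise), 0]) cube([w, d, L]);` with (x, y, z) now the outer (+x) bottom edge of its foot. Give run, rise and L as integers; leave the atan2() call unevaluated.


// leg length = √(162² + 720²) = 738
// right-leg outer foot x = 2·162 + 95 = 419
// beam min-corner = (162, 0, 720)
translate([162, 0, 720]) cube([95, 1314, 83]);
translate([0, 56, 0]) rotate([0, atan2(162, 720), 0]) cube([30, 57, 738]);
translate([419, 56, 0]) mirror([1, 0, 0]) rotate([0, atan2(162, 720), 0]) cube([30, 57, 738]);
translate([0, 1201, 0]) rotate([0, atan2(162, 720), 0]) cube([30, 57, 738]);
translate([419, 1201, 0]) mirror([1, 0, 0]) rotate([0, atan2(162, 720), 0]) cube([30, 57, 738]);


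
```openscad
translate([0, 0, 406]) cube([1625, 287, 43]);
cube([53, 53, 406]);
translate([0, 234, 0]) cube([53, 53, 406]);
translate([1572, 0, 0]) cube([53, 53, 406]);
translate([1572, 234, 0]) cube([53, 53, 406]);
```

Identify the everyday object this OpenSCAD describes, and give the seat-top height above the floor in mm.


A bench. The seat-top height is 449 mm.

A long slab on four corner posts — a bench. The slab sits at z = 406 with thickness 43, so the top is 406 + 43 = 449 mm.


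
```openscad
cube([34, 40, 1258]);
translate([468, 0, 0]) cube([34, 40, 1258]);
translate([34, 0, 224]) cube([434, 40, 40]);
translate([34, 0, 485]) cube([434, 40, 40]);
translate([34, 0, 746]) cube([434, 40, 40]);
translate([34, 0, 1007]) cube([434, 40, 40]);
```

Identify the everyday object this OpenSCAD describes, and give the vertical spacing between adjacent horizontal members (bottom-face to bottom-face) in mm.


A ladder. The rung spacing is 261 mm.

Two tall 34×40 posts with 4 short bars between them — a ladder. Adjacent rungs sit at z = 224 and z = 485, so the spacing is 485 − 224 = 261 mm.


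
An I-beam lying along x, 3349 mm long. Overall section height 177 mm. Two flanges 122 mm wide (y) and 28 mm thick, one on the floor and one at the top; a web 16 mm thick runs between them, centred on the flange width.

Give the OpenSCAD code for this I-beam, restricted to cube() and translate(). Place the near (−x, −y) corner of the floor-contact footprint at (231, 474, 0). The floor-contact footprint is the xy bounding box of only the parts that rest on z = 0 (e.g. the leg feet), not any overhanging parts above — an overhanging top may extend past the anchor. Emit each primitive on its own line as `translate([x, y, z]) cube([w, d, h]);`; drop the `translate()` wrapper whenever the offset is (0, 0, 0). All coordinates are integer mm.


translate([231, 474, 0]) cube([3349, 122, 28]);
translate([231, 527, 28]) cube([3349, 16, 121]);
translate([231, 474, 149]) cube([3349, 122, 28]);


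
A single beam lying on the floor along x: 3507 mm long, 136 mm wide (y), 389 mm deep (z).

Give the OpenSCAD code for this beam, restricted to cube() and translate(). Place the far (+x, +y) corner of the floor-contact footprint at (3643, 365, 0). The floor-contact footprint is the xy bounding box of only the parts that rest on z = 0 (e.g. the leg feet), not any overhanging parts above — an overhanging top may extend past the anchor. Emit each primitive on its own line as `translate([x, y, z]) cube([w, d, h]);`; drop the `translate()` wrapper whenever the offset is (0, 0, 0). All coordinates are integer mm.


translate([136, 229, 0]) cube([3507, 136, 389]);


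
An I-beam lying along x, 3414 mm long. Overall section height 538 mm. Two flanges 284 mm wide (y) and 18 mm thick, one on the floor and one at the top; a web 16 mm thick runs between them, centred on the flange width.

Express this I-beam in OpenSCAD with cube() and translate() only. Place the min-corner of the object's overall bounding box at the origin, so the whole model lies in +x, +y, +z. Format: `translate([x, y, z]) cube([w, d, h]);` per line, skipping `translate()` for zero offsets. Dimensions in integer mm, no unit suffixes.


cube([3414, 284, 18]);
translate([0, 134, 18]) cube([3414, 16, 502]);
translate([0, 0, 520]) cube([3414, 284, 18]);


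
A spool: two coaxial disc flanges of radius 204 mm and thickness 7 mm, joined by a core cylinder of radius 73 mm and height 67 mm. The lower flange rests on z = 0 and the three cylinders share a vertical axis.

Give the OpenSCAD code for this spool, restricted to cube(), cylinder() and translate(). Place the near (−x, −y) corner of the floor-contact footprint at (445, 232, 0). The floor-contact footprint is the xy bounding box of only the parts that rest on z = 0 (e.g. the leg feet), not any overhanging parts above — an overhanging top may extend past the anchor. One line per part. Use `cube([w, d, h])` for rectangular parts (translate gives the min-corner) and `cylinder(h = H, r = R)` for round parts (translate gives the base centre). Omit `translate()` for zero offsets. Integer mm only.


translate([649, 436, 0]) cylinder(h = 7, r = 204);
translate([649, 436, 7]) cylinder(h = 67, r = 73);
translate([649, 436, 74]) cylinder(h = 7, r = 204);


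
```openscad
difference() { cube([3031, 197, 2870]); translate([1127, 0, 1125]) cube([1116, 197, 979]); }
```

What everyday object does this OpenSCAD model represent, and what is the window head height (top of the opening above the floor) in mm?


A wall with a window opening. The window head height is 2104 mm.

A wall with a rectangular opening subtracted — a window. Sill at z = 1125, opening 979 mm tall, so the head is at 1125 + 979 = 2104 mm.


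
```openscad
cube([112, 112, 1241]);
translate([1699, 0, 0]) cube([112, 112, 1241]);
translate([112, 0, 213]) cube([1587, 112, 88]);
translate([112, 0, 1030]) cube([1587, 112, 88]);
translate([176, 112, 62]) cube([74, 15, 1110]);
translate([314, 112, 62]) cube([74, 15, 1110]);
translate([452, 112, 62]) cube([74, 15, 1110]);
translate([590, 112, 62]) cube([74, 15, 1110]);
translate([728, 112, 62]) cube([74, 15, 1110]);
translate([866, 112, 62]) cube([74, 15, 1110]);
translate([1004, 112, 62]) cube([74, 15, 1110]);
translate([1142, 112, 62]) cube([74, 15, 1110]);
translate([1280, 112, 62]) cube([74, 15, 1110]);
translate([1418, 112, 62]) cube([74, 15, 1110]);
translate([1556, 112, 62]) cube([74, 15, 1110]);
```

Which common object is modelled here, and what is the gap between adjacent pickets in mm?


A fence section. The picket gap is 64 mm.

Two posts, two rails, 11 pickets — a fence section. Span 1587 mm holds 11 pickets of 74 mm with 12 equal gaps: ⌊(1587 − 11·74) / 12⌋ = 64 mm.


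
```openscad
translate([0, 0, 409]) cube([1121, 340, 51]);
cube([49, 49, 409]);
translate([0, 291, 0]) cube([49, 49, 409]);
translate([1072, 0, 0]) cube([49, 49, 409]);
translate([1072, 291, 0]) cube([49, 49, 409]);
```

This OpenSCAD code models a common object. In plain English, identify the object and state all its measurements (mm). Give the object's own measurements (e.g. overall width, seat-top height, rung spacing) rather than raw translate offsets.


A bench: a 1121×340 mm seat slab, 51 mm thick, top at z = 460 mm, on four 49×49 mm square legs flush with the seat corners and standing on z = 0.


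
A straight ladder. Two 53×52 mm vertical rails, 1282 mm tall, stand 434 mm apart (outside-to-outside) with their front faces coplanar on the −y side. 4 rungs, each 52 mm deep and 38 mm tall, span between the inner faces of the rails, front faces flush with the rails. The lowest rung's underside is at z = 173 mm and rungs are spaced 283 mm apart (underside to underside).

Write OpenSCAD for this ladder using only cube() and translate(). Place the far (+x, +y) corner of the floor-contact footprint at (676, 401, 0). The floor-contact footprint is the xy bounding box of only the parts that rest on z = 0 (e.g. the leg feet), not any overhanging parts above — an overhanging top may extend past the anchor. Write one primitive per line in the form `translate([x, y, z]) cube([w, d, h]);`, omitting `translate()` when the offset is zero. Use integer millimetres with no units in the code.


translate([242, 349, 0]) cube([53, 52, 1282]);
translate([623, 349, 0]) cube([53, 52, 1282]);
translate([295, 349, 173]) cube([328, 52, 38]);
translate([295, 349, 456]) cube([328, 52, 38]);
translate([295, 349, 739]) cube([328, 52, 38]);
translate([295, 349, 1022]) cube([328, 52, 38]);


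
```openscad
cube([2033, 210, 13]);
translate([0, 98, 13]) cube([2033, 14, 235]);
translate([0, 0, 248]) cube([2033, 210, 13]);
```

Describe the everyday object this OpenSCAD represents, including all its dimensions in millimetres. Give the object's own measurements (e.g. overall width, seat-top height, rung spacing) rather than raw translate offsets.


An I-beam lying along x, 2033 mm long. Overall section height 261 mm. Two flanges 210 mm wide (y) and 13 mm thick, one on the floor and one at the top; a web 14 mm thick runs between them, centred on the flange width.


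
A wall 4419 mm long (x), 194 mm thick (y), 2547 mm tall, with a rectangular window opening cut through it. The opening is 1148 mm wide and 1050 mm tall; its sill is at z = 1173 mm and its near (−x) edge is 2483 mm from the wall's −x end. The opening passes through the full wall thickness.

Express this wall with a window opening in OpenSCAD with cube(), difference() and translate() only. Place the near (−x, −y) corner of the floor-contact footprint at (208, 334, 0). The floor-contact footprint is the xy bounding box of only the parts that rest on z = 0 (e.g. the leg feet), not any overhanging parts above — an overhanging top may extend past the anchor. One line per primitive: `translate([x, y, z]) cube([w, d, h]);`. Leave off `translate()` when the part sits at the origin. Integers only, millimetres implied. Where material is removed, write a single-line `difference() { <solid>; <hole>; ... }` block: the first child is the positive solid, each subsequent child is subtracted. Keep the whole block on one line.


difference() { translate([208, 334, 0]) cube([4419, 194, 2547]); translate([2691, 334, 1173]) cube([1148, 194, 1050]); }


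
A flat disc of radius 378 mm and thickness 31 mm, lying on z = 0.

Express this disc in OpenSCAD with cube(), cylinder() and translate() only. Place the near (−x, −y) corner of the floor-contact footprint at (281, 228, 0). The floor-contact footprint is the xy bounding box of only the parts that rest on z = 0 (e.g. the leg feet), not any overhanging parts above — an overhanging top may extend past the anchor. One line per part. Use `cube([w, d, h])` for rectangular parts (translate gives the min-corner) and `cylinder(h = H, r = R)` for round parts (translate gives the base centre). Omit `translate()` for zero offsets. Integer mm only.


translate([659, 606, 0]) cylinder(h = 31, r = 378);


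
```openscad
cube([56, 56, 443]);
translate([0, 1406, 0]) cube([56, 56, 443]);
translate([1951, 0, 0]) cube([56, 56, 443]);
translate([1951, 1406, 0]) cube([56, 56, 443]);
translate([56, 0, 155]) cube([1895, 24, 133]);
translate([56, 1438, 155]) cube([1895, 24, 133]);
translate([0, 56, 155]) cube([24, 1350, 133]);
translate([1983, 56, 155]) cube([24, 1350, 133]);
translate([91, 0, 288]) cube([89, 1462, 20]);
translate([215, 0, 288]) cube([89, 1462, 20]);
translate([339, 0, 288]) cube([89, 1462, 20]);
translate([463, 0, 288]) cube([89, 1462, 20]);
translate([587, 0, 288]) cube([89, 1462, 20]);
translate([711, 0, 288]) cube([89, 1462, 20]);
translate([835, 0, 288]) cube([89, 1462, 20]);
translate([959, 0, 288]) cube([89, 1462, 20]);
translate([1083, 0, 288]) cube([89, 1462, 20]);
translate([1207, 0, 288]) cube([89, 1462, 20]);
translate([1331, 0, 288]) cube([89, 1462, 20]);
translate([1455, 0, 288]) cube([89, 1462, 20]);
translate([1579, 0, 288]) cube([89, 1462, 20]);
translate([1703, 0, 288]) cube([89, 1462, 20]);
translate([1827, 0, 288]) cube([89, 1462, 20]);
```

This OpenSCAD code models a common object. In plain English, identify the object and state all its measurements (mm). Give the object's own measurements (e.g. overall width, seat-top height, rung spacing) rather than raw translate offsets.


A bed frame 2007 mm long (x) by 1462 mm wide (y). Four 56×56 mm corner posts, 443 mm tall, at the corners of the footprint. Four rails of 24 mm thickness and 133 mm height run between adjacent posts with their undersides at z = 155 mm, their outer faces flush with the outside of the frame (the two x-running rails run between the posts' inner faces; the two y-running rails run between the posts' inner faces). 15 slats, each 89 mm wide (x) and 20 mm thick, lie across the top of the two x-running rails, running the full 1462 mm width of the frame in y; along x they sit between the end posts with a 35 mm gap after the −x posts and between neighbouring slats and before the +x posts.


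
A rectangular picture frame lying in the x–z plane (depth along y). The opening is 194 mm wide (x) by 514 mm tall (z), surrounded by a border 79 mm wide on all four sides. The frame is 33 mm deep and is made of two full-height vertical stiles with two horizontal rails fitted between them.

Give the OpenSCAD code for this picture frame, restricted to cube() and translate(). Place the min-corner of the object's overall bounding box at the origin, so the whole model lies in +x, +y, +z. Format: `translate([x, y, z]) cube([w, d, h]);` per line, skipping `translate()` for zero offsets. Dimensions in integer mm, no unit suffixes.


cube([79, 33, 672]);
translate([273, 0, 0]) cube([79, 33, 672]);
translate([79, 0, 0]) cube([194, 33, 79]);
translate([79, 0, 593]) cube([194, 33, 79]);


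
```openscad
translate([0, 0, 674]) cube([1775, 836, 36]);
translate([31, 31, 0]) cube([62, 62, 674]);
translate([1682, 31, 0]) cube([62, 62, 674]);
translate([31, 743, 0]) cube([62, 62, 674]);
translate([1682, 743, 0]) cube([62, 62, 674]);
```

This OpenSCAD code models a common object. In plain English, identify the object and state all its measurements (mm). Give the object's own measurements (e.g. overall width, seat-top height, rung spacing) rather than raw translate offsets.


A table: top 1775 mm (x) × 836 mm (y), 36 mm thick, upper face at z = 710 mm, on four 62×62 mm square legs, each inset 31 mm from the nearest pair of top edges from z = 0 to the bottom of the top.


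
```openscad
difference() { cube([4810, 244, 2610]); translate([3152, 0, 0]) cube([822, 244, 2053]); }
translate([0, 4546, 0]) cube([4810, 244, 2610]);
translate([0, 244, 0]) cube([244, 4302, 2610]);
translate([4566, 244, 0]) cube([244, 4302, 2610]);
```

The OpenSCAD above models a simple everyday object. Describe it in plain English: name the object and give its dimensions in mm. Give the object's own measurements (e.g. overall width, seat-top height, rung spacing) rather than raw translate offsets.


A single room: four walls, each 2610 mm tall and 244 mm thick, enclosing an outside footprint 4810×4790 mm (x × y), no floor or roof. The front and back walls (−y and +y sides) run the full x-width; the side walls fit between their inner faces. A door opening 822 mm wide and 2053 mm tall is cut through the front wall from the floor up, its −x edge 3152 mm from the wall's −x end.
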